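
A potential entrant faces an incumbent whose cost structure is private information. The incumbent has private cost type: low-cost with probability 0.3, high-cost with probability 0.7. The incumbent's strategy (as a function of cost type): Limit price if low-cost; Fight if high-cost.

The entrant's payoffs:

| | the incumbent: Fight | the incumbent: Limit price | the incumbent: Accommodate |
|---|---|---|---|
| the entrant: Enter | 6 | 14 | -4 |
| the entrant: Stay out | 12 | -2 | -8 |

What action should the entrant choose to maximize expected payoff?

E[Enter] = 0.3·(14) + 0.7·(6) = 8.4
E[Stay out] = 0.3·(-2) + 0.7·(12) = 7.8
Best response: Enter (8.4 is the largest).

Enter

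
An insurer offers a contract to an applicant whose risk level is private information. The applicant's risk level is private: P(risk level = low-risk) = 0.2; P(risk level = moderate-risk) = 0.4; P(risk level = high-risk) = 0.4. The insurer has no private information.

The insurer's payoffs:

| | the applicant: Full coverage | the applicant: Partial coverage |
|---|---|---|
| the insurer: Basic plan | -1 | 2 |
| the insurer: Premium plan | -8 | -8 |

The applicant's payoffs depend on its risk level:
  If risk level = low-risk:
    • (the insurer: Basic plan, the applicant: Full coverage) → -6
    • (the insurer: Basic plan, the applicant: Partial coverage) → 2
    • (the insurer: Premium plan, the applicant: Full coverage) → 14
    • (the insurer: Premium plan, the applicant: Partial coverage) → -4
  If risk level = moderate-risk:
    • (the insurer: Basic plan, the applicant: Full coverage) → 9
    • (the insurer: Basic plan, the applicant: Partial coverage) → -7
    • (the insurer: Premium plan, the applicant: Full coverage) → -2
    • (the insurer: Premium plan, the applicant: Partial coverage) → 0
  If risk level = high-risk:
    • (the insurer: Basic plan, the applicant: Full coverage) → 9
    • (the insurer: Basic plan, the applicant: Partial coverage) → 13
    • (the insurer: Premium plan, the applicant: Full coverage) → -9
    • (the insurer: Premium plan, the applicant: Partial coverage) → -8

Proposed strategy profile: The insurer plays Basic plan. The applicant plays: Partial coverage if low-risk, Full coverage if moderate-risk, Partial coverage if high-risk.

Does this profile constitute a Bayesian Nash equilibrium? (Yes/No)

The insurer plays Basic plan: E[Basic plan] = 0.2·(2) + 0.4·(-1) + 0.4·(2) = 0.8; E[Premium plan] = -8. Best-responding. ✓
The applicant (risk level low-risk), facing Basic plan: Full coverage gives -6, Partial coverage gives 2. Proposed Partial coverage is best. ✓
The applicant (risk level moderate-risk), facing Basic plan: Full coverage gives 9, Partial coverage gives -7. Proposed Full coverage is best. ✓
The applicant (risk level high-risk), facing Basic plan: Full coverage gives 9, Partial coverage gives 13. Proposed Partial coverage is best. ✓

Yes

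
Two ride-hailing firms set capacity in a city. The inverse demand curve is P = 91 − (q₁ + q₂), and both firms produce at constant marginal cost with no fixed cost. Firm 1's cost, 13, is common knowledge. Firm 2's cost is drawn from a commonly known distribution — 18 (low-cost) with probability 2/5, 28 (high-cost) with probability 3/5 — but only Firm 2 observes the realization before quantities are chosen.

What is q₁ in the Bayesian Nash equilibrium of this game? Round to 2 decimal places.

29.67

Firm 2 with cost c maximizes (91 − (q₁+q₂) − c)·q₂, giving q₂(c) = (91 − c − q₁)/2.
E[c₂] = 2/5·18 + 3/5·28 = 24
Firm 1's FOC against E[q₂] yields q₁ = (91 − 2·13 + E[c₂])/3 = (91 − 26 + 24)/3 = 29.6667.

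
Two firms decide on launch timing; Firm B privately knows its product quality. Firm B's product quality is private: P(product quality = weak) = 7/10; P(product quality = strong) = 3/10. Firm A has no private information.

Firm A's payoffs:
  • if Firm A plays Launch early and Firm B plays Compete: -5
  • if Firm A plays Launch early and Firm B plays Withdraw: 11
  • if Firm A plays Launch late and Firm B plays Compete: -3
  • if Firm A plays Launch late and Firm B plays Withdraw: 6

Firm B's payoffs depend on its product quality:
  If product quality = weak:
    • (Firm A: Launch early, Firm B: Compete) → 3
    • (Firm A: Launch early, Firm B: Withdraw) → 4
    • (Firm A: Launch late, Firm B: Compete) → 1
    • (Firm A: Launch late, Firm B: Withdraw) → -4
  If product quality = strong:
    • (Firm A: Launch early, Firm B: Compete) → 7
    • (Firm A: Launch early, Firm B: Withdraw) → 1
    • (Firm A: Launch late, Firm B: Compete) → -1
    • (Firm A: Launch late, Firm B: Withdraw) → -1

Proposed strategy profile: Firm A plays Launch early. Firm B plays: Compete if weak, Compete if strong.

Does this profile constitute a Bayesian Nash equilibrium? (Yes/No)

No

A profile is a BNE iff every type of every player is best-responding given beliefs about the other side.
Firm A plays Launch early: E[Launch early] = 7/10·(-5) + 3/10·(-5) = -5; E[Launch late] = -3. Not best-responding. ✗
Firm B (product quality weak), facing Launch early: Compete gives 3, Withdraw gives 4. Proposed Compete is not best — profitable deviation exists. ✗
Firm B (product quality strong), facing Launch early: Compete gives 7, Withdraw gives 1. Proposed Compete is best. ✓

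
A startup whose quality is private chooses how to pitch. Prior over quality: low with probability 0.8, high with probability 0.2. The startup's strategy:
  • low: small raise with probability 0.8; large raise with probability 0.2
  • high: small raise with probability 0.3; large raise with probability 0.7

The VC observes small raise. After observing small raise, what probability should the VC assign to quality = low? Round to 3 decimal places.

Apply Bayes' rule using the sender's strategy as the likelihood.
P(small raise) = 0.8·0.8 + 0.2·0.3 = 0.7
P(low | small raise) = (0.8·0.8) / 0.7 = 0.64 / 0.7 = 0.914286

0.914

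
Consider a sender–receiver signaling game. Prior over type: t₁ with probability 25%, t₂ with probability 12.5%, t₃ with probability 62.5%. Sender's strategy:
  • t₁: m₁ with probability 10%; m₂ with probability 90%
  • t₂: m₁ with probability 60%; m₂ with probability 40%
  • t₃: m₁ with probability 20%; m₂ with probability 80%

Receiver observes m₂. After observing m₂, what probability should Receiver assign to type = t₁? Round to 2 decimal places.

P(m₂) = 0.25·0.9 + 0.125·0.4 + 0.625·0.8 = 0.775
P(t₁ | m₂) = (0.25·0.9) / 0.775 = 0.225 / 0.775 = 0.290323

0.29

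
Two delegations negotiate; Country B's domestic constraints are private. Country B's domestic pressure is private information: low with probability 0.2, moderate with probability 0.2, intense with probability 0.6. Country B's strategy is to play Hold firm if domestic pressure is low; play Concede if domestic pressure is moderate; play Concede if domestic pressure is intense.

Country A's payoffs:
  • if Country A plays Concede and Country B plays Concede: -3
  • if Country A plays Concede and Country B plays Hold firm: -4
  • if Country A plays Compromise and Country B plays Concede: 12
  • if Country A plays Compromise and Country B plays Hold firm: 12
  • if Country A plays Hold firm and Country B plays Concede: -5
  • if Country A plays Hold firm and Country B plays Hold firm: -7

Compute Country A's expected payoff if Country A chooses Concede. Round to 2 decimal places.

E[Concede] = 0.2·(-4) + 0.2·(-3) + 0.6·(-3) = (-0.8) + (-0.6) + (-1.8) = -3.2

-3.20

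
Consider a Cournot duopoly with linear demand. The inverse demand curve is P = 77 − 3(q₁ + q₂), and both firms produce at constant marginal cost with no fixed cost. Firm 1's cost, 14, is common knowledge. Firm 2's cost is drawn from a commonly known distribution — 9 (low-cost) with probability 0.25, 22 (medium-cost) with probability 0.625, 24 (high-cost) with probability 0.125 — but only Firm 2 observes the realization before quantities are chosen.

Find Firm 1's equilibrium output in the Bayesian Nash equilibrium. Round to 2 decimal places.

7.56

Type-c best response for Firm 2: q₂(c) = (77 − c)/6 − q₁/2.
Firm 1 maximizes expected profit; its first-order condition is 77 − 6q₁ − 3E[q₂] − 14 = 0.
Substituting E[q₂] and solving: E[c₂] = 19, so q₁ = (77 − 2·14 + 19)/9 = 7.55556.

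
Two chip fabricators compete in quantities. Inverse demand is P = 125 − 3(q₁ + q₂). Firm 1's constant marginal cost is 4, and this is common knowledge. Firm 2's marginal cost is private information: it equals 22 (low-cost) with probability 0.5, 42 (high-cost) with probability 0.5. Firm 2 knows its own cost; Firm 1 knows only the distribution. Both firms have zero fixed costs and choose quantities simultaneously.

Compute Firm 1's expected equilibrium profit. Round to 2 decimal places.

822.26

Each type of Firm 2 best-responds to q₁; Firm 1 best-responds to the expected q₂ over Firm 2's types.
Firm 2 with cost c maximizes (125 − 3(q₁+q₂) − c)·q₂, giving q₂(c) = (125 − c − 3q₁)/6.
E[c₂] = 0.5·22 + 0.5·42 = 32
Firm 1's FOC against E[q₂] yields q₁ = (125 − 2·4 + E[c₂])/9 = (125 − 8 + 32)/9 = 16.5556.
E[P] = 125 − 3·(q₁ + E[q₂]) = 53.6667; Firm 1's expected profit = (E[P] − 4)·q₁ = (53.6667 − 4)·16.5556 = 822.259.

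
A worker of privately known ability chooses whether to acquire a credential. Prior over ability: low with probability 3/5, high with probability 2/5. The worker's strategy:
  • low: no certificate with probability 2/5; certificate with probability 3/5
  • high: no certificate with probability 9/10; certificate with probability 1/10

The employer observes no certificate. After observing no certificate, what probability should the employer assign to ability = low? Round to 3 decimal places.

Apply Bayes' rule using the sender's strategy as the likelihood.
P(no certificate) = (3/5)·(2/5) + (2/5)·(9/10) = 3/5
P(low | no certificate) = ((3/5)·(2/5)) / (3/5) = (6/25) / (3/5) = 2/5

0.400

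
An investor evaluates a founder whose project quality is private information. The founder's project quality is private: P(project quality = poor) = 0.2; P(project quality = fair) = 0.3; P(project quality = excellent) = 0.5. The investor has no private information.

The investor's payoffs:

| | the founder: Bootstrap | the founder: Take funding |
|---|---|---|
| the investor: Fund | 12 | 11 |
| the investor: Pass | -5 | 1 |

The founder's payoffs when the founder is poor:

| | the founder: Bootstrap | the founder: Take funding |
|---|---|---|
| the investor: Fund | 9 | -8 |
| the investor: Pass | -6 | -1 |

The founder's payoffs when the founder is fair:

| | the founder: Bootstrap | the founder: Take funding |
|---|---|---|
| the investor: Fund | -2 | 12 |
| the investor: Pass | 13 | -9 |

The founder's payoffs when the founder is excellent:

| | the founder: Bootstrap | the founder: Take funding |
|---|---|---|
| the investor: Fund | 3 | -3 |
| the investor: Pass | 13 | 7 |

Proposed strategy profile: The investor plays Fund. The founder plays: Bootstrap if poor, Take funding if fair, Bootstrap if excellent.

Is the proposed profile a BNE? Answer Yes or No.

Yes

A profile is a BNE iff every type of every player is best-responding given beliefs about the other side.
The investor plays Fund: E[Fund] = 0.2·(12) + 0.3·(11) + 0.5·(12) = 11.7; E[Pass] = -3.2. Best-responding. ✓
The founder (project quality poor), facing Fund: Bootstrap gives 9, Take funding gives -8. Proposed Bootstrap is best. ✓
The founder (project quality fair), facing Fund: Bootstrap gives -2, Take funding gives 12. Proposed Take funding is best. ✓
The founder (project quality excellent), facing Fund: Bootstrap gives 3, Take funding gives -3. Proposed Bootstrap is best. ✓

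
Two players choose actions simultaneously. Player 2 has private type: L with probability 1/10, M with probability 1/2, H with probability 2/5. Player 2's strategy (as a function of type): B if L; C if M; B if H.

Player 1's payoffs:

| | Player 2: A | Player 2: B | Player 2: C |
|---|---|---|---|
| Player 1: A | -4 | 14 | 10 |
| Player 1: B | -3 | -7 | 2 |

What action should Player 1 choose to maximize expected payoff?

A

E[A] = 1/10·(14) + 1/2·(10) + 2/5·(14) = 12
E[B] = 1/10·(-7) + 1/2·(2) + 2/5·(-7) = -5/2
Best response: A (12 is the largest).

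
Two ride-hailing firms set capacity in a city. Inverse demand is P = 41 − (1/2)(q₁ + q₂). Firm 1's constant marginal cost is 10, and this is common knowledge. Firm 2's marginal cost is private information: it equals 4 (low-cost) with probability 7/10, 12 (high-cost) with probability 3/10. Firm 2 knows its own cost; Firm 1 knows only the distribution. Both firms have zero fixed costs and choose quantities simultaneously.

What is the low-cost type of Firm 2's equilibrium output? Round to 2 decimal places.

27.87

Firm 2 with cost c maximizes (41 − (1/2)(q₁+q₂) − c)·q₂, giving q₂(c) = (41 − c − (1/2)q₁).
E[c₂] = 7/10·4 + 3/10·12 = 6.4
Firm 1's FOC against E[q₂] yields q₁ = (41 − 2·10 + E[c₂])/(3/2) = (41 − 20 + 6.4)/(3/2) = 18.2667.
q₂(low-cost) = (41 − 4 − (1/2)·18.2667) = 27.8667.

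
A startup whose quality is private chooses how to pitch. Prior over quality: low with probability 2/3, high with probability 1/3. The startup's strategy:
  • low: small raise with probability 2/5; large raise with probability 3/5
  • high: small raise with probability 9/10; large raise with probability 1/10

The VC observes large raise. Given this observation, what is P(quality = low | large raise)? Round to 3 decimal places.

Apply Bayes' rule using the sender's strategy as the likelihood.
P(large raise) = (2/3)·(3/5) + (1/3)·(1/10) = 13/30
P(low | large raise) = ((2/3)·(3/5)) / (13/30) = (2/5) / (13/30) = 12/13

0.923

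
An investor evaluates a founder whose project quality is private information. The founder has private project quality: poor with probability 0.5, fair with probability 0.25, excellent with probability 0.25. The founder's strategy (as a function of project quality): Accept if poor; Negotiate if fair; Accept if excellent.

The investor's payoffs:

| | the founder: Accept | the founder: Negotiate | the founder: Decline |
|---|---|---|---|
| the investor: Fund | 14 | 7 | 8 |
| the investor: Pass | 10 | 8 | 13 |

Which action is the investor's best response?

Fund

E[Fund] = 0.5·(14) + 0.25·(7) + 0.25·(14) = 12.25
E[Pass] = 0.5·(10) + 0.25·(8) + 0.25·(10) = 9.5
Best response: Fund (12.25 is the largest).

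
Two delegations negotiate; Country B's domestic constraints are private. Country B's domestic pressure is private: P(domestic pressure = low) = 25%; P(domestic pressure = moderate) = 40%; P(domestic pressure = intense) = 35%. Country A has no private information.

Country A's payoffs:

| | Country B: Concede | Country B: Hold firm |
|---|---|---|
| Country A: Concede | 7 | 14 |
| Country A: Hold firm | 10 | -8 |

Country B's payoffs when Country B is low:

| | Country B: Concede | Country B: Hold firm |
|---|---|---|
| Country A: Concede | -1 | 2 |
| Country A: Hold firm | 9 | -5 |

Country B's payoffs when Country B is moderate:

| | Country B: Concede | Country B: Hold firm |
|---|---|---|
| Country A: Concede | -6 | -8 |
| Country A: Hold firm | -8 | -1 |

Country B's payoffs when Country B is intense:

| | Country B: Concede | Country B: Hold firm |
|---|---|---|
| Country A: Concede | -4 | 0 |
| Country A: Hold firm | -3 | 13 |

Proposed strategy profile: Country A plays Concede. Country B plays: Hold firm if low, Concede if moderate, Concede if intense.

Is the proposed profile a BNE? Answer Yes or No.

No

Country A plays Concede: E[Concede] = 0.25·(14) + 0.4·(7) + 0.35·(7) = 8.75; E[Hold firm] = 5.5. Best-responding. ✓
Country B (domestic pressure low), facing Concede: Concede gives -1, Hold firm gives 2. Proposed Hold firm is best. ✓
Country B (domestic pressure moderate), facing Concede: Concede gives -6, Hold firm gives -8. Proposed Concede is best. ✓
Country B (domestic pressure intense), facing Concede: Concede gives -4, Hold firm gives 0. Proposed Concede is not best — profitable deviation exists. ✗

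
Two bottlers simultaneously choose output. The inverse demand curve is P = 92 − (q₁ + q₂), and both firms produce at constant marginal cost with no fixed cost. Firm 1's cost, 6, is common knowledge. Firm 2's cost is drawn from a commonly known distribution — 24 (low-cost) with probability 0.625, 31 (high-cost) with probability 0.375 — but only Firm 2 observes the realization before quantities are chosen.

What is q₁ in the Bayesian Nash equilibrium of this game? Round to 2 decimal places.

35.54

Firm 2 with cost c maximizes (92 − (q₁+q₂) − c)·q₂, giving q₂(c) = (92 − c − q₁)/2.
E[c₂] = 0.625·24 + 0.375·31 = 26.625
Firm 1's FOC against E[q₂] yields q₁ = (92 − 2·6 + E[c₂])/3 = (92 − 12 + 26.625)/3 = 35.5417.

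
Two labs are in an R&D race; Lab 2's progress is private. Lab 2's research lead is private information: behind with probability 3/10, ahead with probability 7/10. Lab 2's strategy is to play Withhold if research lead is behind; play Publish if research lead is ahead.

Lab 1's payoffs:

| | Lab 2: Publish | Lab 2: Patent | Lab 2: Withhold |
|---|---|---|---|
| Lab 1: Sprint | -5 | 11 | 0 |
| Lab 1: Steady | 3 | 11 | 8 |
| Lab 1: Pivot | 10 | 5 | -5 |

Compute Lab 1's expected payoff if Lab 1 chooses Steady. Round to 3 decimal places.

4.500

E[Steady] = 3/10·8 + 7/10·3 = 12/5 + 21/10 = 9/2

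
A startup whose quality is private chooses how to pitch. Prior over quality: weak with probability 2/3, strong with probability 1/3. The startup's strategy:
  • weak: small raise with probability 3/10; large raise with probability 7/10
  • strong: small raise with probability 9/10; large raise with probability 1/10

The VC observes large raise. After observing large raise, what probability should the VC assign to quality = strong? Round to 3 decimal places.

0.067

Apply Bayes' rule using the sender's strategy as the likelihood.
P(large raise) = (2/3)·(7/10) + (1/3)·(1/10) = 1/2
P(strong | large raise) = ((1/3)·(1/10)) / (1/2) = (1/30) / (1/2) = 1/15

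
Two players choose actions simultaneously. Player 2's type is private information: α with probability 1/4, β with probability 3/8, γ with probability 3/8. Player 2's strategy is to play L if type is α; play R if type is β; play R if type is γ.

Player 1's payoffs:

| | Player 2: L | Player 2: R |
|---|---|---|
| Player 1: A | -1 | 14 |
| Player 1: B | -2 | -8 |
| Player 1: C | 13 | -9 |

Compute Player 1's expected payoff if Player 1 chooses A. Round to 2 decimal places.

E[A] = 1/4·(-1) + 3/8·14 + 3/8·14 = (-1/4) + 21/4 + 21/4 = 41/4

10.25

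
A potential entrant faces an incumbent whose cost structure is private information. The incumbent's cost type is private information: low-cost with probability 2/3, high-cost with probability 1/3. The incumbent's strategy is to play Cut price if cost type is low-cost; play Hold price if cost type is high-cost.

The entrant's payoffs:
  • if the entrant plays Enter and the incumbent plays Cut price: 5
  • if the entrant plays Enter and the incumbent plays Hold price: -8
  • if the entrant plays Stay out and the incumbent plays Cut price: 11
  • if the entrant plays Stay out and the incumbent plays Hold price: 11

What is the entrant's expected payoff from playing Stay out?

11

Take the expectation over the incumbent's cost type, weighting each type's action by its prior probability.
E[Stay out] = 2/3·11 + 1/3·11 = 22/3 + 11/3 = 11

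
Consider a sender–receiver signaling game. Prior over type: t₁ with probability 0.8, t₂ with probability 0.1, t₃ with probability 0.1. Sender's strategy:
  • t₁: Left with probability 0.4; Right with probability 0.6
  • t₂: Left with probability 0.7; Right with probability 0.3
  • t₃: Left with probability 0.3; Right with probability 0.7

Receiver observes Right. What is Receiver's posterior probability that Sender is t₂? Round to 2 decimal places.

Apply Bayes' rule using the sender's strategy as the likelihood.
P(Right) = 0.8·0.6 + 0.1·0.3 + 0.1·0.7 = 0.58
P(t₂ | Right) = (0.1·0.3) / 0.58 = 0.03 / 0.58 = 0.0517241

0.05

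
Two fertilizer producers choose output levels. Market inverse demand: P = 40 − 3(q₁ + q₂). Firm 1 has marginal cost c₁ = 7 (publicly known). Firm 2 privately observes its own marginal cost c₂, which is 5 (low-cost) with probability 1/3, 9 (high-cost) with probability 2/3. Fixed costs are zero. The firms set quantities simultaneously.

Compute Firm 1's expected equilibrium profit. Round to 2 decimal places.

41.98

Firm 2 with cost c maximizes (40 − 3(q₁+q₂) − c)·q₂, giving q₂(c) = (40 − c − 3q₁)/6.
E[c₂] = 1/3·5 + 2/3·9 = 7.66667
Firm 1's FOC against E[q₂] yields q₁ = (40 − 2·7 + E[c₂])/9 = (40 − 14 + 7.66667)/9 = 3.74074.
E[P] = 40 − 3·(q₁ + E[q₂]) = 18.2222; Firm 1's expected profit = (E[P] − 7)·q₁ = (18.2222 − 7)·3.74074 = 41.9794.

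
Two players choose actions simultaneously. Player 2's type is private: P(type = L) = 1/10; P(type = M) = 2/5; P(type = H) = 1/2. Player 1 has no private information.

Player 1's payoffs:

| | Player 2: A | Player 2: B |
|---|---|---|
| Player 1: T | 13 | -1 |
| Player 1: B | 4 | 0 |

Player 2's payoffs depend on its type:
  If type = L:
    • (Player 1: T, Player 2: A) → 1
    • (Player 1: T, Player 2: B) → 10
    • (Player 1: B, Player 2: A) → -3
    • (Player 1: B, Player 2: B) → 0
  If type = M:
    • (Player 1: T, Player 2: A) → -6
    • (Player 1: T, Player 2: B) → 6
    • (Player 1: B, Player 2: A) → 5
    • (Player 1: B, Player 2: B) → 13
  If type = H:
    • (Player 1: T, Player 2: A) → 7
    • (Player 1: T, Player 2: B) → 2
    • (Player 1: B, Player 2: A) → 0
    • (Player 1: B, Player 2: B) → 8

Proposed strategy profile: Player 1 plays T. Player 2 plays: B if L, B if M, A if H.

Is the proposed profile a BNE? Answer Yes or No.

Yes

A profile is a BNE iff every type of every player is best-responding given beliefs about the other side.
Player 1 plays T: E[T] = 1/10·(-1) + 2/5·(-1) + 1/2·(13) = 6; E[B] = 2. Best-responding. ✓
Player 2 (type L), facing T: A gives 1, B gives 10. Proposed B is best. ✓
Player 2 (type M), facing T: A gives -6, B gives 6. Proposed B is best. ✓
Player 2 (type H), facing T: A gives 7, B gives 2. Proposed A is best. ✓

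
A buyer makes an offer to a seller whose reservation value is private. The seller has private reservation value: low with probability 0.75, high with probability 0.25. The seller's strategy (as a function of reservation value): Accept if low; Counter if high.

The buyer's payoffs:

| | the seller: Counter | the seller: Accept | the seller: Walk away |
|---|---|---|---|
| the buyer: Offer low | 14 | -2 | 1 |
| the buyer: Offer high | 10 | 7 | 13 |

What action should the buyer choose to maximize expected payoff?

Offer high

E[Offer low] = 0.75·(-2) + 0.25·(14) = 2
E[Offer high] = 0.75·(7) + 0.25·(10) = 7.75
Best response: Offer high (7.75 is the largest).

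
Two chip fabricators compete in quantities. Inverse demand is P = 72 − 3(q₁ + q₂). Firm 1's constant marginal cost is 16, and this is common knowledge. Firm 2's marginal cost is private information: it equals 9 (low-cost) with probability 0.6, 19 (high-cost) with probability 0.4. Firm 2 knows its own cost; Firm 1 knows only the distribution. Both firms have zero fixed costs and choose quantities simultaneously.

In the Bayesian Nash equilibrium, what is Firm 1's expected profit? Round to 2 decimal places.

Each type of Firm 2 best-responds to q₁; Firm 1 best-responds to the expected q₂ over Firm 2's types.
Firm 2 with cost c maximizes (72 − 3(q₁+q₂) − c)·q₂, giving q₂(c) = (72 − c − 3q₁)/6.
E[c₂] = 0.6·9 + 0.4·19 = 13
Firm 1's FOC against E[q₂] yields q₁ = (72 − 2·16 + E[c₂])/9 = (72 − 32 + 13)/9 = 5.88889.
E[P] = 72 − 3·(q₁ + E[q₂]) = 33.6667; Firm 1's expected profit = (E[P] − 16)·q₁ = (33.6667 − 16)·5.88889 = 104.037.

104.04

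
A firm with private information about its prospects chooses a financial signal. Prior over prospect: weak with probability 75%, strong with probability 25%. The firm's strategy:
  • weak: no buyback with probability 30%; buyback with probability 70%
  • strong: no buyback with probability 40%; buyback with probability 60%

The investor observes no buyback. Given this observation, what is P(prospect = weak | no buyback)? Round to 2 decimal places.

P(no buyback) = 0.75·0.3 + 0.25·0.4 = 0.325
P(weak | no buyback) = (0.75·0.3) / 0.325 = 0.225 / 0.325 = 0.692308

0.69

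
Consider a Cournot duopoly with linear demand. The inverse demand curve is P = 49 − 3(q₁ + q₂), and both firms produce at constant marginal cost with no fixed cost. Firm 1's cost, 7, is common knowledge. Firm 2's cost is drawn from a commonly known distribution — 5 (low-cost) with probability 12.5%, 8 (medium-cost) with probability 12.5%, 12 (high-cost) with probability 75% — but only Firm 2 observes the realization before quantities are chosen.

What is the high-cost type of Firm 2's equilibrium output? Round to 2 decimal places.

Each type of Firm 2 best-responds to q₁; Firm 1 best-responds to the expected q₂ over Firm 2's types.
Firm 2 with cost c maximizes (49 − 3(q₁+q₂) − c)·q₂, giving q₂(c) = (49 − c − 3q₁)/6.
E[c₂] = 0.125·5 + 0.125·8 + 0.75·12 = 10.625
Firm 1's FOC against E[q₂] yields q₁ = (49 − 2·7 + E[c₂])/9 = (49 − 14 + 10.625)/9 = 5.06944.
q₂(high-cost) = (49 − 12 − 3·5.06944)/6 = 3.63194.

3.63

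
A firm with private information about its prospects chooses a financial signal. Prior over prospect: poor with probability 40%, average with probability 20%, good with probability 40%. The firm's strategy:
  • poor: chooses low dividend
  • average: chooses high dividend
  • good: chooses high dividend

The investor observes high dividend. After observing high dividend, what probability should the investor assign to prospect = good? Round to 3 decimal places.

0.667

Apply Bayes' rule using the sender's strategy as the likelihood.
P(high dividend) = 0.4·0 + 0.2·1 + 0.4·1 = 0.6
P(good | high dividend) = (0.4·1) / 0.6 = 0.4 / 0.6 = 0.666667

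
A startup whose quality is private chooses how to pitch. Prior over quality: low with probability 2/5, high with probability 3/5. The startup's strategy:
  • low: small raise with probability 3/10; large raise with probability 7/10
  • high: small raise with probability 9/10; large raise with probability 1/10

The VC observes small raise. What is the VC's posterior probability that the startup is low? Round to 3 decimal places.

P(small raise) = (2/5)·(3/10) + (3/5)·(9/10) = 33/50
P(low | small raise) = ((2/5)·(3/10)) / (33/50) = (3/25) / (33/50) = 2/11

0.182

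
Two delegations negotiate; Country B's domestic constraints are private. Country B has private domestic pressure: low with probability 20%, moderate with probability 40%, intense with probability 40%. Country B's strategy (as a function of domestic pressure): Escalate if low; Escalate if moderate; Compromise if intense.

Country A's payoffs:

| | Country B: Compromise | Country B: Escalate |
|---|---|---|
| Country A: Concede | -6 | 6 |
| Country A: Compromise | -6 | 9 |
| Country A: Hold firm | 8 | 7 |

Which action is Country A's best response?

Hold firm

Compute Country A's expected payoff for each action, taking the expectation over Country B's type.
E[Concede] = 0.2·(6) + 0.4·(6) + 0.4·(-6) = 1.2
E[Compromise] = 0.2·(9) + 0.4·(9) + 0.4·(-6) = 3
E[Hold firm] = 0.2·(7) + 0.4·(7) + 0.4·(8) = 7.4
Best response: Hold firm (7.4 is the largest).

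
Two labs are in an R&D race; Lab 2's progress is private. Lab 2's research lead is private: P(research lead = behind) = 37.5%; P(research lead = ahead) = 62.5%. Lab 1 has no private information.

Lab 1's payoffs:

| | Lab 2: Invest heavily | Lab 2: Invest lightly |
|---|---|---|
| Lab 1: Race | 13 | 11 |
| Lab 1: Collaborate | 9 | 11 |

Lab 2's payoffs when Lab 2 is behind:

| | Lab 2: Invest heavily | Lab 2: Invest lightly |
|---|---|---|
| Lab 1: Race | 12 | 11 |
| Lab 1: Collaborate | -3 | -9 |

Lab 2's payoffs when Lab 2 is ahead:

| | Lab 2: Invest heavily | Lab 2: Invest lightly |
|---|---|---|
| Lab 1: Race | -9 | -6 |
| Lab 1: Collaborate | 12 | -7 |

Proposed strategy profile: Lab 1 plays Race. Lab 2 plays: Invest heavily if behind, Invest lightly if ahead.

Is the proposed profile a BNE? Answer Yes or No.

Yes

Lab 1 plays Race: E[Race] = 0.375·(13) + 0.625·(11) = 11.75; E[Collaborate] = 10.25. Best-responding. ✓
Lab 2 (research lead behind), facing Race: Invest heavily gives 12, Invest lightly gives 11. Proposed Invest heavily is best. ✓
Lab 2 (research lead ahead), facing Race: Invest heavily gives -9, Invest lightly gives -6. Proposed Invest lightly is best. ✓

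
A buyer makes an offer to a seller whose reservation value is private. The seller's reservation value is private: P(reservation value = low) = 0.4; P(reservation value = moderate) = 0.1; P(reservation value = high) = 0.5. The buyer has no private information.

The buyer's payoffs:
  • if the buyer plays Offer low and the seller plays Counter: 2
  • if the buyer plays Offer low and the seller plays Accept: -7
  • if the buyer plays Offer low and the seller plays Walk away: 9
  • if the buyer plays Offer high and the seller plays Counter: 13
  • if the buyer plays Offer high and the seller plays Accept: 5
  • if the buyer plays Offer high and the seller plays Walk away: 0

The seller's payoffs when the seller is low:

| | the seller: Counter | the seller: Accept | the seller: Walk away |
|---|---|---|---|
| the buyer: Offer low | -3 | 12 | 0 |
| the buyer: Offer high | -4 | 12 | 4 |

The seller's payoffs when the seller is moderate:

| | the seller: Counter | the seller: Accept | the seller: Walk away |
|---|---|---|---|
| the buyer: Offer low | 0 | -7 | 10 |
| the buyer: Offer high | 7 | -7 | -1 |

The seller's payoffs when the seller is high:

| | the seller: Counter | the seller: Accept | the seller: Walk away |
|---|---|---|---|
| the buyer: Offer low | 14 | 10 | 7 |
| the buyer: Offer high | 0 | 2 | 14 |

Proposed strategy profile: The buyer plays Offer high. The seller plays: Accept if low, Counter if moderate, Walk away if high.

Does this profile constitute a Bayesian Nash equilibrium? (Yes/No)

Yes

The buyer plays Offer high: E[Offer high] = 0.4·(5) + 0.1·(13) + 0.5·(0) = 3.3; E[Offer low] = 1.9. Best-responding. ✓
The seller (reservation value low), facing Offer high: Counter gives -4, Accept gives 12, Walk away gives 4. Proposed Accept is best. ✓
The seller (reservation value moderate), facing Offer high: Counter gives 7, Accept gives -7, Walk away gives -1. Proposed Counter is best. ✓
The seller (reservation value high), facing Offer high: Counter gives 0, Accept gives 2, Walk away gives 14. Proposed Walk away is best. ✓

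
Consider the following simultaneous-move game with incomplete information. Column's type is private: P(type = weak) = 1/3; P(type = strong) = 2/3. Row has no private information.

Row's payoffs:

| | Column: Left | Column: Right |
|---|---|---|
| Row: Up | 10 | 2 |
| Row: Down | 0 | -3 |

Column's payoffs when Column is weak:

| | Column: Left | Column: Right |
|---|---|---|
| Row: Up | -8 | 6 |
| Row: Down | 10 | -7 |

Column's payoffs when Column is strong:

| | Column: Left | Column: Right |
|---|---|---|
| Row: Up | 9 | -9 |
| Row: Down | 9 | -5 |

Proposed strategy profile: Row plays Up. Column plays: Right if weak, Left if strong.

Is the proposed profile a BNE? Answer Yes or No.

Row plays Up: E[Up] = 1/3·(2) + 2/3·(10) = 22/3; E[Down] = -1. Best-responding. ✓
Column (type weak), facing Up: Left gives -8, Right gives 6. Proposed Right is best. ✓
Column (type strong), facing Up: Left gives 9, Right gives -9. Proposed Left is best. ✓

Yes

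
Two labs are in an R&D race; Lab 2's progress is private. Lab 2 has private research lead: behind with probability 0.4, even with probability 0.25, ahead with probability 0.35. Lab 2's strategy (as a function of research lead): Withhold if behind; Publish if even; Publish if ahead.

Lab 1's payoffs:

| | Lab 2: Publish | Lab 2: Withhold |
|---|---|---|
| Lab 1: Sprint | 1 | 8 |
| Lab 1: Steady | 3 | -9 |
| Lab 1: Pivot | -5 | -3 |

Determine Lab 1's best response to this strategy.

E[Sprint] = 0.4·(8) + 0.25·(1) + 0.35·(1) = 3.8
E[Steady] = 0.4·(-9) + 0.25·(3) + 0.35·(3) = -1.8
E[Pivot] = 0.4·(-3) + 0.25·(-5) + 0.35·(-5) = -4.2
Best response: Sprint (3.8 is the largest).

Sprint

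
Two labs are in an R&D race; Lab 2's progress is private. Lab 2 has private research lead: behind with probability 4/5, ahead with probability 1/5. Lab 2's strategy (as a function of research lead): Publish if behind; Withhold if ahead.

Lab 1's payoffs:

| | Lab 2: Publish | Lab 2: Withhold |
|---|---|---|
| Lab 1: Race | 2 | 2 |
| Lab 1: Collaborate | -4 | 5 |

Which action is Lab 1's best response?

Race

E[Race] = 4/5·(2) + 1/5·(2) = 2
E[Collaborate] = 4/5·(-4) + 1/5·(5) = -11/5
Best response: Race (2 is the largest).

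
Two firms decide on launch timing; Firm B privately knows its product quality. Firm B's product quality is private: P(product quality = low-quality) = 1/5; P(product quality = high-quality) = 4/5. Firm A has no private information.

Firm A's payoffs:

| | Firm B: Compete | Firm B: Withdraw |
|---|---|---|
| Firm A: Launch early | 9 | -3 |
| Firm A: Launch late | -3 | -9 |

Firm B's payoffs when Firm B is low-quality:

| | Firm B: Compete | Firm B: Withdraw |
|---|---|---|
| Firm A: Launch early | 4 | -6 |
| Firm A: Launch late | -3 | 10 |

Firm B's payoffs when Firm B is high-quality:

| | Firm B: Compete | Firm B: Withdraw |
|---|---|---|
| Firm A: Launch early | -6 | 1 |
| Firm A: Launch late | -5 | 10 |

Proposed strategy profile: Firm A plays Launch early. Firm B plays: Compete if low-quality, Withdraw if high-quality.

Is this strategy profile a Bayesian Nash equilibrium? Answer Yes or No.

A profile is a BNE iff every type of every player is best-responding given beliefs about the other side.
Firm A plays Launch early: E[Launch early] = 1/5·(9) + 4/5·(-3) = -3/5; E[Launch late] = -39/5. Best-responding. ✓
Firm B (product quality low-quality), facing Launch early: Compete gives 4, Withdraw gives -6. Proposed Compete is best. ✓
Firm B (product quality high-quality), facing Launch early: Compete gives -6, Withdraw gives 1. Proposed Withdraw is best. ✓

Yes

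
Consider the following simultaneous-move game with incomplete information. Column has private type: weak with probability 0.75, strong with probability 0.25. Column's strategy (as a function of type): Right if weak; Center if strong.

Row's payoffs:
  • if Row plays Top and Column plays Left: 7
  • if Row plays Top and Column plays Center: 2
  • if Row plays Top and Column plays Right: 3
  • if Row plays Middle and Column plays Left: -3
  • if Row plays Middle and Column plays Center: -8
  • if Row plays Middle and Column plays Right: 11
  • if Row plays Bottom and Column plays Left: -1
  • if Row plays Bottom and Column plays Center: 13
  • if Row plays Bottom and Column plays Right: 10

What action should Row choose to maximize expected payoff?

Bottom

E[Top] = 0.75·(3) + 0.25·(2) = 2.75
E[Middle] = 0.75·(11) + 0.25·(-8) = 6.25
E[Bottom] = 0.75·(10) + 0.25·(13) = 10.75
Best response: Bottom (10.75 is the largest).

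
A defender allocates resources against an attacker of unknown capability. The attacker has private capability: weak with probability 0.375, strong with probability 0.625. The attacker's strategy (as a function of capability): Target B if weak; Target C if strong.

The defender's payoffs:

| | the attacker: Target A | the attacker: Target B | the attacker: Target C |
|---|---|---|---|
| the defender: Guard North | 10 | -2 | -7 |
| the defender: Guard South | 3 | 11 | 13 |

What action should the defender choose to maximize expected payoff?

Guard South

E[Guard North] = 0.375·(-2) + 0.625·(-7) = -5.125
E[Guard South] = 0.375·(11) + 0.625·(13) = 12.25
Best response: Guard South (12.25 is the largest).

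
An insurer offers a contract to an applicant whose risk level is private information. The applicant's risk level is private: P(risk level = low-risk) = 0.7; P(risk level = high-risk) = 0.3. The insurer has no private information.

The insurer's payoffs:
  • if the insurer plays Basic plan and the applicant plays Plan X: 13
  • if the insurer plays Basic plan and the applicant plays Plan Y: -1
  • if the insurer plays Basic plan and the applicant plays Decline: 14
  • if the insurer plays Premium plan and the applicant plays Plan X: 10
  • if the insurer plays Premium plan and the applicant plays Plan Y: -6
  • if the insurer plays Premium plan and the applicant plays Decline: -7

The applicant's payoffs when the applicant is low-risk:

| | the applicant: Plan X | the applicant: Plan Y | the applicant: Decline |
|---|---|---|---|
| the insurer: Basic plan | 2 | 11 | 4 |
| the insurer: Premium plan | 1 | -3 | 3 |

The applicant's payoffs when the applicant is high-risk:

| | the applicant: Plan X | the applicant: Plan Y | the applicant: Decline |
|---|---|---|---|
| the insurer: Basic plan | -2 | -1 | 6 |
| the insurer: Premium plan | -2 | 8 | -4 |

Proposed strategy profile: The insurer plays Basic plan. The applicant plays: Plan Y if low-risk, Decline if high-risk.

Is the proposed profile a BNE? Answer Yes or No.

The insurer plays Basic plan: E[Basic plan] = 0.7·(-1) + 0.3·(14) = 3.5; E[Premium plan] = -6.3. Best-responding. ✓
The applicant (risk level low-risk), facing Basic plan: Plan X gives 2, Plan Y gives 11, Decline gives 4. Proposed Plan Y is best. ✓
The applicant (risk level high-risk), facing Basic plan: Plan X gives -2, Plan Y gives -1, Decline gives 6. Proposed Decline is best. ✓

Yes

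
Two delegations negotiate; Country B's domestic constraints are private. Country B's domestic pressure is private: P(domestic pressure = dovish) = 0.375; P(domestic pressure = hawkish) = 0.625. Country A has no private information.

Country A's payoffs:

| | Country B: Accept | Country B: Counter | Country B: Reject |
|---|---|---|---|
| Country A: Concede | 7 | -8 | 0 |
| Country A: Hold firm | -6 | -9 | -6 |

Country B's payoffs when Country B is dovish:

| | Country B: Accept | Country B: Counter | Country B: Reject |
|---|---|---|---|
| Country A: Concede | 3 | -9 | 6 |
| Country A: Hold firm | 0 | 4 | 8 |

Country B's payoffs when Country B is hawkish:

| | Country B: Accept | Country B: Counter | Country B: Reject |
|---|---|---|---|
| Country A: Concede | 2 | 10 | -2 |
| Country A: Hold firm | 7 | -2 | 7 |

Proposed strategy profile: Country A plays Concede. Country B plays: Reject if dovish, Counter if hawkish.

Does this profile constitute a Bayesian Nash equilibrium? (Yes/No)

Yes

Country A plays Concede: E[Concede] = 0.375·(0) + 0.625·(-8) = -5; E[Hold firm] = -7.875. Best-responding. ✓
Country B (domestic pressure dovish), facing Concede: Accept gives 3, Counter gives -9, Reject gives 6. Proposed Reject is best. ✓
Country B (domestic pressure hawkish), facing Concede: Accept gives 2, Counter gives 10, Reject gives -2. Proposed Counter is best. ✓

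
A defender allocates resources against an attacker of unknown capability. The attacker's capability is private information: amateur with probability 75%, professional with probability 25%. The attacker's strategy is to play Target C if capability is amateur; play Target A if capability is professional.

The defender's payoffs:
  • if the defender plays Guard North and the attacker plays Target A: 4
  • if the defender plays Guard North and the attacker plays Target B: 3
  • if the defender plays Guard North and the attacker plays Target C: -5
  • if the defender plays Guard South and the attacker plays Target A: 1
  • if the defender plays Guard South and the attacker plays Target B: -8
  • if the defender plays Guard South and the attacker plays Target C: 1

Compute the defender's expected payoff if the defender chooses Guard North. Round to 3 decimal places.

E[Guard North] = 0.75·(-5) + 0.25·4 = (-3.75) + 1 = -2.75

-2.750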